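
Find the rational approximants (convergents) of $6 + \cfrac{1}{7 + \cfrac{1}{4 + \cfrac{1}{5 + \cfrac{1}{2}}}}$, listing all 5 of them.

6/1, 43/7, 178/29, 933/152, 2044/333

Using the convergent recurrence p_i = a_i*p_{i-1} + p_{i-2}, q_i = a_i*q_{i-1} + q_{i-2} with p_{-2}=0, p_{-1}=1, q_{-2}=1, q_{-1}=0:
  i=0: a_0=6, p_0 = 6*1 + 0 = 6, q_0 = 6*0 + 1 = 1.
  i=1: a_1=7, p_1 = 7*6 + 1 = 43, q_1 = 7*1 + 0 = 7.
  i=2: a_2=4, p_2 = 4*43 + 6 = 178, q_2 = 4*7 + 1 = 29.
  i=3: a_3=5, p_3 = 5*178 + 43 = 933, q_3 = 5*29 + 7 = 152.
  i=4: a_4=2, p_4 = 2*933 + 178 = 2044, q_4 = 2*152 + 29 = 333.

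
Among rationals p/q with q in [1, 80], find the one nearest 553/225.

Expand x = 553/225 as a continued fraction with the Euclidean algorithm:
  553 = 2*225 + 103, so a_0 = 2.
  225 = 2*103 + 19, so a_1 = 2.
  103 = 5*19 + 8, so a_2 = 5.
  19 = 2*8 + 3, so a_3 = 2.
  8 = 2*3 + 2, so a_4 = 2.
  3 = 1*2 + 1, so a_5 = 1.
  2 = 2*1 + 0, so a_6 = 2.
so x = [2; 2, 5, 2, 2, 1, 2].
Convergents (p_i = a_i*p_{i-1} + p_{i-2}, q_i = a_i*q_{i-1} + q_{i-2} with p_{-2}=0, p_{-1}=1, q_{-2}=1, q_{-1}=0), until the denominator exceeds 80:
  i=0: a_0=2, p_0 = 2*1 + 0 = 2, q_0 = 2*0 + 1 = 1.
  i=1: a_1=2, p_1 = 2*2 + 1 = 5, q_1 = 2*1 + 0 = 2.
  i=2: a_2=5, p_2 = 5*5 + 2 = 27, q_2 = 5*2 + 1 = 11.
  i=3: a_3=2, p_3 = 2*27 + 5 = 59, q_3 = 2*11 + 2 = 24.
  i=4: a_4=2, p_4 = 2*59 + 27 = 145, q_4 = 2*24 + 11 = 59.
  i=5: a_5=1, p_5 = 1*145 + 59 = 204, q_5 = 1*59 + 24 = 83.
q_5 = 83 > 80, so the last convergent with denominator <= 80 is p_4/q_4 = 145/59.
The closest fraction with denominator <= 80 is either p_4/q_4 or the intermediate fraction (k*p_4 + p_3)/(k*q_4 + q_3) with the largest k >= 1 whose denominator stays <= 80; these approach x as k grows, and every other convergent or intermediate fraction in range is farther away.
Largest k: floor((80 - q_3)/q_4) = floor((80 - 24)/59) = 0.
Since k = 0, no intermediate fraction beyond p_4/q_4 has denominator <= 80, so the convergent 145/59 is the closest (its error is |553*59 - 145*225|/(225*59) = 2/13275).

145/59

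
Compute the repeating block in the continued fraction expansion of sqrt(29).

[5; (2, 1, 1, 2, 10)]

Write x_i = (sqrt(29) + m_i)/d_i with (m_0, d_0) = (0, 1). a_0 = floor(sqrt(29)) = 5, since 5^2 = 25 <= 29 < 36 = 6^2.
Iterate m_{i+1} = d_i*a_i - m_i, d_{i+1} = (29 - m_{i+1}^2)/d_i, a_{i+1} = floor((a_0 + m_{i+1})/d_{i+1}):
  m_1 = 1*5 - 0 = 5, d_1 = (29 - 5^2)/1 = 4/1 = 4, a_1 = floor((5 + 5)/4) = 2.
  m_2 = 4*2 - 5 = 3, d_2 = (29 - 3^2)/4 = 20/4 = 5, a_2 = floor((5 + 3)/5) = 1.
  m_3 = 5*1 - 3 = 2, d_3 = (29 - 2^2)/5 = 25/5 = 5, a_3 = floor((5 + 2)/5) = 1.
  m_4 = 5*1 - 2 = 3, d_4 = (29 - 3^2)/5 = 20/5 = 4, a_4 = floor((5 + 3)/4) = 2.
  m_5 = 4*2 - 3 = 5, d_5 = (29 - 5^2)/4 = 4/4 = 1, a_5 = floor((5 + 5)/1) = 10.
  m_6 = 1*10 - 5 = 5, d_6 = (29 - 5^2)/1 = 4/1 = 4: (m_6, d_6) = (m_1, d_1) = (5, 4), so from here the quotients repeat a_1, ..., a_5; the period length is 5.
Hence the expansion of sqrt(29) is a_0 = 5 followed by the repeating block 2, 1, 1, 2, 10 (period 5).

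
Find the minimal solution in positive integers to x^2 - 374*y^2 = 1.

(x, y) = (3365, 174)

First expand sqrt(374) as a continued fraction. With x_i = (sqrt(374) + m_i)/d_i and (m_0, d_0) = (0, 1): a_0 = floor(sqrt(374)) = 19, since 19^2 = 361 <= 374 < 400 = 20^2.
Iterate m_{i+1} = d_i*a_i - m_i, d_{i+1} = (374 - m_{i+1}^2)/d_i, a_{i+1} = floor((a_0 + m_{i+1})/d_{i+1}):
  m_1 = 1*19 - 0 = 19, d_1 = (374 - 19^2)/1 = 13/1 = 13, a_1 = floor((19 + 19)/13) = 2.
  m_2 = 13*2 - 19 = 7, d_2 = (374 - 7^2)/13 = 325/13 = 25, a_2 = floor((19 + 7)/25) = 1.
  m_3 = 25*1 - 7 = 18, d_3 = (374 - 18^2)/25 = 50/25 = 2, a_3 = floor((19 + 18)/2) = 18.
  m_4 = 2*18 - 18 = 18, d_4 = (374 - 18^2)/2 = 50/2 = 25, a_4 = floor((19 + 18)/25) = 1.
  m_5 = 25*1 - 18 = 7, d_5 = (374 - 7^2)/25 = 325/25 = 13, a_5 = floor((19 + 7)/13) = 2.
  m_6 = 13*2 - 7 = 19, d_6 = (374 - 19^2)/13 = 13/13 = 1, a_6 = floor((19 + 19)/1) = 38.
  m_7 = 1*38 - 19 = 19, d_7 = (374 - 19^2)/1 = 13/1 = 13: (m_7, d_7) = (m_1, d_1) = (19, 13), so from here the quotients repeat a_1, ..., a_6; the period length is 6.
So sqrt(374) = [19; (2, 1, 18, 1, 2, 38)] with period length k = 6.
k is even, so the fundamental solution of x^2 - 374y^2 = 1 is (p_{k-1}, q_{k-1}) = (p_5, q_5); compute convergents through index 5.
Convergents (p_i = a_i*p_{i-1} + p_{i-2}, q_i = a_i*q_{i-1} + q_{i-2} with p_{-2}=0, p_{-1}=1, q_{-2}=1, q_{-1}=0):
  i=0: a_0=19, p_0 = 19*1 + 0 = 19, q_0 = 19*0 + 1 = 1.
  i=1: a_1=2, p_1 = 2*19 + 1 = 39, q_1 = 2*1 + 0 = 2.
  i=2: a_2=1, p_2 = 1*39 + 19 = 58, q_2 = 1*2 + 1 = 3.
  i=3: a_3=18, p_3 = 18*58 + 39 = 1083, q_3 = 18*3 + 2 = 56.
  i=4: a_4=1, p_4 = 1*1083 + 58 = 1141, q_4 = 1*56 + 3 = 59.
  i=5: a_5=2, p_5 = 2*1141 + 1083 = 3365, q_5 = 2*59 + 56 = 174.
Check: 3365^2 - 374*174^2 = 11323225 - 11323224 = 1, so (x, y) = (3365, 174) solves the equation, and by the theorem it is the least positive solution.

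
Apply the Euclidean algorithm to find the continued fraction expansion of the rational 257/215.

Run the Euclidean algorithm on 257 and 215; the successive quotients are the partial quotients a_0, a_1, ... (each step inverts the fractional part left over by the previous one):
  257 = 1*215 + 42, so a_0 = 1.
  215 = 5*42 + 5, so a_1 = 5.
  42 = 8*5 + 2, so a_2 = 8.
  5 = 2*2 + 1, so a_3 = 2.
  2 = 2*1 + 0, so a_4 = 2.
The remainder reaches 0 after 5 divisions, so the expansion has 5 partial quotients, read off in order.

[1; 5, 8, 2, 2]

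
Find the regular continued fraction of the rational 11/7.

Run the Euclidean algorithm on 11 and 7; the successive quotients are the partial quotients a_0, a_1, ... (each step inverts the fractional part left over by the previous one):
  11 = 1*7 + 4, so a_0 = 1.
  7 = 1*4 + 3, so a_1 = 1.
  4 = 1*3 + 1, so a_2 = 1.
  3 = 3*1 + 0, so a_3 = 3.
The remainder reaches 0 after 4 divisions, so the expansion has 4 partial quotients, read off in order.

[1; 1, 1, 3]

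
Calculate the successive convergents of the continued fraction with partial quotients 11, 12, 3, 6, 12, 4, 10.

11/1, 133/12, 410/37, 2593/234, 31526/2845, 128697/11614, 1318496/118985

Using the convergent recurrence p_i = a_i*p_{i-1} + p_{i-2}, q_i = a_i*q_{i-1} + q_{i-2} with p_{-2}=0, p_{-1}=1, q_{-2}=1, q_{-1}=0:
  i=0: a_0=11, p_0 = 11*1 + 0 = 11, q_0 = 11*0 + 1 = 1.
  i=1: a_1=12, p_1 = 12*11 + 1 = 133, q_1 = 12*1 + 0 = 12.
  i=2: a_2=3, p_2 = 3*133 + 11 = 410, q_2 = 3*12 + 1 = 37.
  i=3: a_3=6, p_3 = 6*410 + 133 = 2593, q_3 = 6*37 + 12 = 234.
  i=4: a_4=12, p_4 = 12*2593 + 410 = 31526, q_4 = 12*234 + 37 = 2845.
  i=5: a_5=4, p_5 = 4*31526 + 2593 = 128697, q_5 = 4*2845 + 234 = 11614.
  i=6: a_6=10, p_6 = 10*128697 + 31526 = 1318496, q_6 = 10*11614 + 2845 = 118985.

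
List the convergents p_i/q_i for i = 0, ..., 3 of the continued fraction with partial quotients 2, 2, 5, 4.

Using the convergent recurrence p_i = a_i*p_{i-1} + p_{i-2}, q_i = a_i*q_{i-1} + q_{i-2} with p_{-2}=0, p_{-1}=1, q_{-2}=1, q_{-1}=0:
  i=0: a_0=2, p_0 = 2*1 + 0 = 2, q_0 = 2*0 + 1 = 1.
  i=1: a_1=2, p_1 = 2*2 + 1 = 5, q_1 = 2*1 + 0 = 2.
  i=2: a_2=5, p_2 = 5*5 + 2 = 27, q_2 = 5*2 + 1 = 11.
  i=3: a_3=4, p_3 = 4*27 + 5 = 113, q_3 = 4*11 + 2 = 46.

2/1, 5/2, 27/11, 113/46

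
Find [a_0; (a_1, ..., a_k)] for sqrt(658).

Write x_i = (sqrt(658) + m_i)/d_i with (m_0, d_0) = (0, 1). a_0 = floor(sqrt(658)) = 25, since 25^2 = 625 <= 658 < 676 = 26^2.
Iterate m_{i+1} = d_i*a_i - m_i, d_{i+1} = (658 - m_{i+1}^2)/d_i, a_{i+1} = floor((a_0 + m_{i+1})/d_{i+1}):
  m_1 = 1*25 - 0 = 25, d_1 = (658 - 25^2)/1 = 33/1 = 33, a_1 = floor((25 + 25)/33) = 1.
  m_2 = 33*1 - 25 = 8, d_2 = (658 - 8^2)/33 = 594/33 = 18, a_2 = floor((25 + 8)/18) = 1.
  m_3 = 18*1 - 8 = 10, d_3 = (658 - 10^2)/18 = 558/18 = 31, a_3 = floor((25 + 10)/31) = 1.
  m_4 = 31*1 - 10 = 21, d_4 = (658 - 21^2)/31 = 217/31 = 7, a_4 = floor((25 + 21)/7) = 6.
  m_5 = 7*6 - 21 = 21, d_5 = (658 - 21^2)/7 = 217/7 = 31, a_5 = floor((25 + 21)/31) = 1.
  m_6 = 31*1 - 21 = 10, d_6 = (658 - 10^2)/31 = 558/31 = 18, a_6 = floor((25 + 10)/18) = 1.
  m_7 = 18*1 - 10 = 8, d_7 = (658 - 8^2)/18 = 594/18 = 33, a_7 = floor((25 + 8)/33) = 1.
  m_8 = 33*1 - 8 = 25, d_8 = (658 - 25^2)/33 = 33/33 = 1, a_8 = floor((25 + 25)/1) = 50.
  m_9 = 1*50 - 25 = 25, d_9 = (658 - 25^2)/1 = 33/1 = 33: (m_9, d_9) = (m_1, d_1) = (25, 33), so from here the quotients repeat a_1, ..., a_8; the period length is 8.
Hence the expansion of sqrt(658) is a_0 = 25 followed by the repeating block 1, 1, 1, 6, 1, 1, 1, 50 (period 8).

[25; (1, 1, 1, 6, 1, 1, 1, 50)]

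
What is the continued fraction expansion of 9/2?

Run the Euclidean algorithm on 9 and 2; the successive quotients are the partial quotients a_0, a_1, ... (each step inverts the fractional part left over by the previous one):
  9 = 4*2 + 1, so a_0 = 4.
  2 = 2*1 + 0, so a_1 = 2.
The remainder reaches 0 after 2 divisions, so the expansion has 2 partial quotients, read off in order.

[4; 2]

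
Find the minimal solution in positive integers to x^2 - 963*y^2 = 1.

(x, y) = (962, 31)

First expand sqrt(963) as a continued fraction. With x_i = (sqrt(963) + m_i)/d_i and (m_0, d_0) = (0, 1): a_0 = floor(sqrt(963)) = 31, since 31^2 = 961 <= 963 < 1024 = 32^2.
Iterate m_{i+1} = d_i*a_i - m_i, d_{i+1} = (963 - m_{i+1}^2)/d_i, a_{i+1} = floor((a_0 + m_{i+1})/d_{i+1}):
  m_1 = 1*31 - 0 = 31, d_1 = (963 - 31^2)/1 = 2/1 = 2, a_1 = floor((31 + 31)/2) = 31.
  m_2 = 2*31 - 31 = 31, d_2 = (963 - 31^2)/2 = 2/2 = 1, a_2 = floor((31 + 31)/1) = 62.
  m_3 = 1*62 - 31 = 31, d_3 = (963 - 31^2)/1 = 2/1 = 2: (m_3, d_3) = (m_1, d_1) = (31, 2), so from here the quotients repeat a_1, a_2; the period length is 2.
So sqrt(963) = [31; (31, 62)] with period length k = 2.
k is even, so the fundamental solution of x^2 - 963y^2 = 1 is (p_{k-1}, q_{k-1}) = (p_1, q_1); compute convergents through index 1.
Convergents (p_i = a_i*p_{i-1} + p_{i-2}, q_i = a_i*q_{i-1} + q_{i-2} with p_{-2}=0, p_{-1}=1, q_{-2}=1, q_{-1}=0):
  i=0: a_0=31, p_0 = 31*1 + 0 = 31, q_0 = 31*0 + 1 = 1.
  i=1: a_1=31, p_1 = 31*31 + 1 = 962, q_1 = 31*1 + 0 = 31.
Check: 962^2 - 963*31^2 = 925444 - 925443 = 1, so (x, y) = (962, 31) solves the equation, and by the theorem it is the least positive solution.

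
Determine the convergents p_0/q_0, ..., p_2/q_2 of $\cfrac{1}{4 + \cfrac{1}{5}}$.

Using the convergent recurrence p_i = a_i*p_{i-1} + p_{i-2}, q_i = a_i*q_{i-1} + q_{i-2} with p_{-2}=0, p_{-1}=1, q_{-2}=1, q_{-1}=0:
  i=0: a_0=0, p_0 = 0*1 + 0 = 0, q_0 = 0*0 + 1 = 1.
  i=1: a_1=4, p_1 = 4*0 + 1 = 1, q_1 = 4*1 + 0 = 4.
  i=2: a_2=5, p_2 = 5*1 + 0 = 5, q_2 = 5*4 + 1 = 21.

0/1, 1/4, 5/21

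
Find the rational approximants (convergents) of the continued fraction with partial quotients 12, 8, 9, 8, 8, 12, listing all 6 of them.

Using the convergent recurrence p_i = a_i*p_{i-1} + p_{i-2}, q_i = a_i*q_{i-1} + q_{i-2} with p_{-2}=0, p_{-1}=1, q_{-2}=1, q_{-1}=0:
  i=0: a_0=12, p_0 = 12*1 + 0 = 12, q_0 = 12*0 + 1 = 1.
  i=1: a_1=8, p_1 = 8*12 + 1 = 97, q_1 = 8*1 + 0 = 8.
  i=2: a_2=9, p_2 = 9*97 + 12 = 885, q_2 = 9*8 + 1 = 73.
  i=3: a_3=8, p_3 = 8*885 + 97 = 7177, q_3 = 8*73 + 8 = 592.
  i=4: a_4=8, p_4 = 8*7177 + 885 = 58301, q_4 = 8*592 + 73 = 4809.
  i=5: a_5=12, p_5 = 12*58301 + 7177 = 706789, q_5 = 12*4809 + 592 = 58300.

12/1, 97/8, 885/73, 7177/592, 58301/4809, 706789/58300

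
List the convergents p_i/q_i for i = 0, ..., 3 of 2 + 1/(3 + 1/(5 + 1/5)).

2/1, 7/3, 37/16, 192/83

Using the convergent recurrence p_i = a_i*p_{i-1} + p_{i-2}, q_i = a_i*q_{i-1} + q_{i-2} with p_{-2}=0, p_{-1}=1, q_{-2}=1, q_{-1}=0:
  i=0: a_0=2, p_0 = 2*1 + 0 = 2, q_0 = 2*0 + 1 = 1.
  i=1: a_1=3, p_1 = 3*2 + 1 = 7, q_1 = 3*1 + 0 = 3.
  i=2: a_2=5, p_2 = 5*7 + 2 = 37, q_2 = 5*3 + 1 = 16.
  i=3: a_3=5, p_3 = 5*37 + 7 = 192, q_3 = 5*16 + 3 = 83.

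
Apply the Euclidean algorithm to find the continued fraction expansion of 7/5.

[1; 2, 2]

Run the Euclidean algorithm on 7 and 5; the successive quotients are the partial quotients a_0, a_1, ... (each step inverts the fractional part left over by the previous one):
  7 = 1*5 + 2, so a_0 = 1.
  5 = 2*2 + 1, so a_1 = 2.
  2 = 2*1 + 0, so a_2 = 2.
The remainder reaches 0 after 3 divisions, so the expansion has 3 partial quotients, read off in order.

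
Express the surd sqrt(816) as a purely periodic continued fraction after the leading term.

Write x_i = (sqrt(816) + m_i)/d_i with (m_0, d_0) = (0, 1). a_0 = floor(sqrt(816)) = 28, since 28^2 = 784 <= 816 < 841 = 29^2.
Iterate m_{i+1} = d_i*a_i - m_i, d_{i+1} = (816 - m_{i+1}^2)/d_i, a_{i+1} = floor((a_0 + m_{i+1})/d_{i+1}):
  m_1 = 1*28 - 0 = 28, d_1 = (816 - 28^2)/1 = 32/1 = 32, a_1 = floor((28 + 28)/32) = 1.
  m_2 = 32*1 - 28 = 4, d_2 = (816 - 4^2)/32 = 800/32 = 25, a_2 = floor((28 + 4)/25) = 1.
  m_3 = 25*1 - 4 = 21, d_3 = (816 - 21^2)/25 = 375/25 = 15, a_3 = floor((28 + 21)/15) = 3.
  m_4 = 15*3 - 21 = 24, d_4 = (816 - 24^2)/15 = 240/15 = 16, a_4 = floor((28 + 24)/16) = 3.
  m_5 = 16*3 - 24 = 24, d_5 = (816 - 24^2)/16 = 240/16 = 15, a_5 = floor((28 + 24)/15) = 3.
  m_6 = 15*3 - 24 = 21, d_6 = (816 - 21^2)/15 = 375/15 = 25, a_6 = floor((28 + 21)/25) = 1.
  m_7 = 25*1 - 21 = 4, d_7 = (816 - 4^2)/25 = 800/25 = 32, a_7 = floor((28 + 4)/32) = 1.
  m_8 = 32*1 - 4 = 28, d_8 = (816 - 28^2)/32 = 32/32 = 1, a_8 = floor((28 + 28)/1) = 56.
  m_9 = 1*56 - 28 = 28, d_9 = (816 - 28^2)/1 = 32/1 = 32: (m_9, d_9) = (m_1, d_1) = (28, 32), so from here the quotients repeat a_1, ..., a_8; the period length is 8.
Hence the expansion of sqrt(816) is a_0 = 28 followed by the repeating block 1, 1, 3, 3, 3, 1, 1, 56 (period 8).

[28; (1, 1, 3, 3, 3, 1, 1, 56)]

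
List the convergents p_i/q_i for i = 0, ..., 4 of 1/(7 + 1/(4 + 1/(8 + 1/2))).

0/1, 1/7, 4/29, 33/239, 70/507

Using the convergent recurrence p_i = a_i*p_{i-1} + p_{i-2}, q_i = a_i*q_{i-1} + q_{i-2} with p_{-2}=0, p_{-1}=1, q_{-2}=1, q_{-1}=0:
  i=0: a_0=0, p_0 = 0*1 + 0 = 0, q_0 = 0*0 + 1 = 1.
  i=1: a_1=7, p_1 = 7*0 + 1 = 1, q_1 = 7*1 + 0 = 7.
  i=2: a_2=4, p_2 = 4*1 + 0 = 4, q_2 = 4*7 + 1 = 29.
  i=3: a_3=8, p_3 = 8*4 + 1 = 33, q_3 = 8*29 + 7 = 239.
  i=4: a_4=2, p_4 = 2*33 + 4 = 70, q_4 = 2*239 + 29 = 507.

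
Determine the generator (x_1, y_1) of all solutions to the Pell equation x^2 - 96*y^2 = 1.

First expand sqrt(96) as a continued fraction. With x_i = (sqrt(96) + m_i)/d_i and (m_0, d_0) = (0, 1): a_0 = floor(sqrt(96)) = 9, since 9^2 = 81 <= 96 < 100 = 10^2.
Iterate m_{i+1} = d_i*a_i - m_i, d_{i+1} = (96 - m_{i+1}^2)/d_i, a_{i+1} = floor((a_0 + m_{i+1})/d_{i+1}):
  m_1 = 1*9 - 0 = 9, d_1 = (96 - 9^2)/1 = 15/1 = 15, a_1 = floor((9 + 9)/15) = 1.
  m_2 = 15*1 - 9 = 6, d_2 = (96 - 6^2)/15 = 60/15 = 4, a_2 = floor((9 + 6)/4) = 3.
  m_3 = 4*3 - 6 = 6, d_3 = (96 - 6^2)/4 = 60/4 = 15, a_3 = floor((9 + 6)/15) = 1.
  m_4 = 15*1 - 6 = 9, d_4 = (96 - 9^2)/15 = 15/15 = 1, a_4 = floor((9 + 9)/1) = 18.
  m_5 = 1*18 - 9 = 9, d_5 = (96 - 9^2)/1 = 15/1 = 15: (m_5, d_5) = (m_1, d_1) = (9, 15), so from here the quotients repeat a_1, ..., a_4; the period length is 4.
So sqrt(96) = [9; (1, 3, 1, 18)] with period length k = 4.
k is even, so the fundamental solution of x^2 - 96y^2 = 1 is (p_{k-1}, q_{k-1}) = (p_3, q_3); compute convergents through index 3.
Convergents (p_i = a_i*p_{i-1} + p_{i-2}, q_i = a_i*q_{i-1} + q_{i-2} with p_{-2}=0, p_{-1}=1, q_{-2}=1, q_{-1}=0):
  i=0: a_0=9, p_0 = 9*1 + 0 = 9, q_0 = 9*0 + 1 = 1.
  i=1: a_1=1, p_1 = 1*9 + 1 = 10, q_1 = 1*1 + 0 = 1.
  i=2: a_2=3, p_2 = 3*10 + 9 = 39, q_2 = 3*1 + 1 = 4.
  i=3: a_3=1, p_3 = 1*39 + 10 = 49, q_3 = 1*4 + 1 = 5.
Check: 49^2 - 96*5^2 = 2401 - 2400 = 1, so (x, y) = (49, 5) solves the equation, and by the theorem it is the least positive solution.

(x, y) = (49, 5)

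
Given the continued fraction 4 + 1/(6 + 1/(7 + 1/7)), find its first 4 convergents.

4/1, 25/6, 179/43, 1278/307

Using the convergent recurrence p_i = a_i*p_{i-1} + p_{i-2}, q_i = a_i*q_{i-1} + q_{i-2} with p_{-2}=0, p_{-1}=1, q_{-2}=1, q_{-1}=0:
  i=0: a_0=4, p_0 = 4*1 + 0 = 4, q_0 = 4*0 + 1 = 1.
  i=1: a_1=6, p_1 = 6*4 + 1 = 25, q_1 = 6*1 + 0 = 6.
  i=2: a_2=7, p_2 = 7*25 + 4 = 179, q_2 = 7*6 + 1 = 43.
  i=3: a_3=7, p_3 = 7*179 + 25 = 1278, q_3 = 7*43 + 6 = 307.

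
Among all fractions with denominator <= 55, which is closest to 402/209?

Expand x = 402/209 as a continued fraction with the Euclidean algorithm:
  402 = 1*209 + 193, so a_0 = 1.
  209 = 1*193 + 16, so a_1 = 1.
  193 = 12*16 + 1, so a_2 = 12.
  16 = 16*1 + 0, so a_3 = 16.
so x = [1; 1, 12, 16].
Convergents (p_i = a_i*p_{i-1} + p_{i-2}, q_i = a_i*q_{i-1} + q_{i-2} with p_{-2}=0, p_{-1}=1, q_{-2}=1, q_{-1}=0), until the denominator exceeds 55:
  i=0: a_0=1, p_0 = 1*1 + 0 = 1, q_0 = 1*0 + 1 = 1.
  i=1: a_1=1, p_1 = 1*1 + 1 = 2, q_1 = 1*1 + 0 = 1.
  i=2: a_2=12, p_2 = 12*2 + 1 = 25, q_2 = 12*1 + 1 = 13.
  i=3: a_3=16, p_3 = 16*25 + 2 = 402, q_3 = 16*13 + 1 = 209.
q_3 = 209 > 55, so the last convergent with denominator <= 55 is p_2/q_2 = 25/13.
The closest fraction with denominator <= 55 is either p_2/q_2 or the intermediate fraction (k*p_2 + p_1)/(k*q_2 + q_1) with the largest k >= 1 whose denominator stays <= 55; these approach x as k grows, and every other convergent or intermediate fraction in range is farther away.
Largest k: floor((55 - q_1)/q_2) = floor((55 - 1)/13) = 4.
That gives (4*25 + 2)/(4*13 + 1) = 102/53.
Compare the errors: |x - 25/13| = |402*13 - 25*209|/(209*13) = 1/2717, and |x - 102/53| = |402*53 - 102*209|/(209*53) = 12/11077.
Cross-multiplying, 1*11077 = 11077 < 32604 = 12*2717, so 1/2717 is smaller: the convergent 25/13 is closer to x than 102/53.

25/13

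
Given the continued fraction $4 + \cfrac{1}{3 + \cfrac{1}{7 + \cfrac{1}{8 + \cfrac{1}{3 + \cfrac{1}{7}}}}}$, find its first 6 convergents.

4/1, 13/3, 95/22, 773/179, 2414/559, 17671/4092

Using the convergent recurrence p_i = a_i*p_{i-1} + p_{i-2}, q_i = a_i*q_{i-1} + q_{i-2} with p_{-2}=0, p_{-1}=1, q_{-2}=1, q_{-1}=0:
  i=0: a_0=4, p_0 = 4*1 + 0 = 4, q_0 = 4*0 + 1 = 1.
  i=1: a_1=3, p_1 = 3*4 + 1 = 13, q_1 = 3*1 + 0 = 3.
  i=2: a_2=7, p_2 = 7*13 + 4 = 95, q_2 = 7*3 + 1 = 22.
  i=3: a_3=8, p_3 = 8*95 + 13 = 773, q_3 = 8*22 + 3 = 179.
  i=4: a_4=3, p_4 = 3*773 + 95 = 2414, q_4 = 3*179 + 22 = 559.
  i=5: a_5=7, p_5 = 7*2414 + 773 = 17671, q_5 = 7*559 + 179 = 4092.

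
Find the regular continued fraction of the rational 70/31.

Run the Euclidean algorithm on 70 and 31; the successive quotients are the partial quotients a_0, a_1, ... (each step inverts the fractional part left over by the previous one):
  70 = 2*31 + 8, so a_0 = 2.
  31 = 3*8 + 7, so a_1 = 3.
  8 = 1*7 + 1, so a_2 = 1.
  7 = 7*1 + 0, so a_3 = 7.
The remainder reaches 0 after 4 divisions, so the expansion has 4 partial quotients, read off in order.

[2; 3, 1, 7]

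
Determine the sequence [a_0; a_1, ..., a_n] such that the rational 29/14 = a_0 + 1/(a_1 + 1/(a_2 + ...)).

[2; 14]

Run the Euclidean algorithm on 29 and 14; the successive quotients are the partial quotients a_0, a_1, ... (each step inverts the fractional part left over by the previous one):
  29 = 2*14 + 1, so a_0 = 2.
  14 = 14*1 + 0, so a_1 = 14.
The remainder reaches 0 after 2 divisions, so the expansion has 2 partial quotients, read off in order.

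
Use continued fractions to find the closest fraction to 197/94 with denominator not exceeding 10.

21/10

Expand x = 197/94 as a continued fraction with the Euclidean algorithm:
  197 = 2*94 + 9, so a_0 = 2.
  94 = 10*9 + 4, so a_1 = 10.
  9 = 2*4 + 1, so a_2 = 2.
  4 = 4*1 + 0, so a_3 = 4.
so x = [2; 10, 2, 4].
Convergents (p_i = a_i*p_{i-1} + p_{i-2}, q_i = a_i*q_{i-1} + q_{i-2} with p_{-2}=0, p_{-1}=1, q_{-2}=1, q_{-1}=0), until the denominator exceeds 10:
  i=0: a_0=2, p_0 = 2*1 + 0 = 2, q_0 = 2*0 + 1 = 1.
  i=1: a_1=10, p_1 = 10*2 + 1 = 21, q_1 = 10*1 + 0 = 10.
  i=2: a_2=2, p_2 = 2*21 + 2 = 44, q_2 = 2*10 + 1 = 21.
q_2 = 21 > 10, so the last convergent with denominator <= 10 is p_1/q_1 = 21/10.
The closest fraction with denominator <= 10 is either p_1/q_1 or the intermediate fraction (k*p_1 + p_0)/(k*q_1 + q_0) with the largest k >= 1 whose denominator stays <= 10; these approach x as k grows, and every other convergent or intermediate fraction in range is farther away.
Largest k: floor((10 - q_0)/q_1) = floor((10 - 1)/10) = 0.
Since k = 0, no intermediate fraction beyond p_1/q_1 has denominator <= 10, so the convergent 21/10 is the closest (its error is |197*10 - 21*94|/(94*10) = 4/940).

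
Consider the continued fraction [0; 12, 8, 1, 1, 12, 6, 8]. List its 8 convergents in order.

Using the convergent recurrence p_i = a_i*p_{i-1} + p_{i-2}, q_i = a_i*q_{i-1} + q_{i-2} with p_{-2}=0, p_{-1}=1, q_{-2}=1, q_{-1}=0:
  i=0: a_0=0, p_0 = 0*1 + 0 = 0, q_0 = 0*0 + 1 = 1.
  i=1: a_1=12, p_1 = 12*0 + 1 = 1, q_1 = 12*1 + 0 = 12.
  i=2: a_2=8, p_2 = 8*1 + 0 = 8, q_2 = 8*12 + 1 = 97.
  i=3: a_3=1, p_3 = 1*8 + 1 = 9, q_3 = 1*97 + 12 = 109.
  i=4: a_4=1, p_4 = 1*9 + 8 = 17, q_4 = 1*109 + 97 = 206.
  i=5: a_5=12, p_5 = 12*17 + 9 = 213, q_5 = 12*206 + 109 = 2581.
  i=6: a_6=6, p_6 = 6*213 + 17 = 1295, q_6 = 6*2581 + 206 = 15692.
  i=7: a_7=8, p_7 = 8*1295 + 213 = 10573, q_7 = 8*15692 + 2581 = 128117.

0/1, 1/12, 8/97, 9/109, 17/206, 213/2581, 1295/15692, 10573/128117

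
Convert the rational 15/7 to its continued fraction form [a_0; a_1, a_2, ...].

[2; 7]

Run the Euclidean algorithm on 15 and 7; the successive quotients are the partial quotients a_0, a_1, ... (each step inverts the fractional part left over by the previous one):
  15 = 2*7 + 1, so a_0 = 2.
  7 = 7*1 + 0, so a_1 = 7.
The remainder reaches 0 after 2 divisions, so the expansion has 2 partial quotients, read off in order.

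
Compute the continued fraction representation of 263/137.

[1; 1, 11, 2, 5]

Run the Euclidean algorithm on 263 and 137; the successive quotients are the partial quotients a_0, a_1, ... (each step inverts the fractional part left over by the previous one):
  263 = 1*137 + 126, so a_0 = 1.
  137 = 1*126 + 11, so a_1 = 1.
  126 = 11*11 + 5, so a_2 = 11.
  11 = 2*5 + 1, so a_3 = 2.
  5 = 5*1 + 0, so a_4 = 5.
The remainder reaches 0 after 5 divisions, so the expansion has 5 partial quotients, read off in order.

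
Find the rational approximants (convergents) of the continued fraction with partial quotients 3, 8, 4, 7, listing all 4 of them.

3/1, 25/8, 103/33, 746/239

Using the convergent recurrence p_i = a_i*p_{i-1} + p_{i-2}, q_i = a_i*q_{i-1} + q_{i-2} with p_{-2}=0, p_{-1}=1, q_{-2}=1, q_{-1}=0:
  i=0: a_0=3, p_0 = 3*1 + 0 = 3, q_0 = 3*0 + 1 = 1.
  i=1: a_1=8, p_1 = 8*3 + 1 = 25, q_1 = 8*1 + 0 = 8.
  i=2: a_2=4, p_2 = 4*25 + 3 = 103, q_2 = 4*8 + 1 = 33.
  i=3: a_3=7, p_3 = 7*103 + 25 = 746, q_3 = 7*33 + 8 = 239.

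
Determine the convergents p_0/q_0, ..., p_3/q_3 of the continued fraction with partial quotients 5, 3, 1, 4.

Using the convergent recurrence p_i = a_i*p_{i-1} + p_{i-2}, q_i = a_i*q_{i-1} + q_{i-2} with p_{-2}=0, p_{-1}=1, q_{-2}=1, q_{-1}=0:
  i=0: a_0=5, p_0 = 5*1 + 0 = 5, q_0 = 5*0 + 1 = 1.
  i=1: a_1=3, p_1 = 3*5 + 1 = 16, q_1 = 3*1 + 0 = 3.
  i=2: a_2=1, p_2 = 1*16 + 5 = 21, q_2 = 1*3 + 1 = 4.
  i=3: a_3=4, p_3 = 4*21 + 16 = 100, q_3 = 4*4 + 3 = 19.

5/1, 16/3, 21/4, 100/19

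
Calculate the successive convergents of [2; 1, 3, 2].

Using the convergent recurrence p_i = a_i*p_{i-1} + p_{i-2}, q_i = a_i*q_{i-1} + q_{i-2} with p_{-2}=0, p_{-1}=1, q_{-2}=1, q_{-1}=0:
  i=0: a_0=2, p_0 = 2*1 + 0 = 2, q_0 = 2*0 + 1 = 1.
  i=1: a_1=1, p_1 = 1*2 + 1 = 3, q_1 = 1*1 + 0 = 1.
  i=2: a_2=3, p_2 = 3*3 + 2 = 11, q_2 = 3*1 + 1 = 4.
  i=3: a_3=2, p_3 = 2*11 + 3 = 25, q_3 = 2*4 + 1 = 9.

2/1, 3/1, 11/4, 25/9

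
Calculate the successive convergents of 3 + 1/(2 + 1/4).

3/1, 7/2, 31/9

Using the convergent recurrence p_i = a_i*p_{i-1} + p_{i-2}, q_i = a_i*q_{i-1} + q_{i-2} with p_{-2}=0, p_{-1}=1, q_{-2}=1, q_{-1}=0:
  i=0: a_0=3, p_0 = 3*1 + 0 = 3, q_0 = 3*0 + 1 = 1.
  i=1: a_1=2, p_1 = 2*3 + 1 = 7, q_1 = 2*1 + 0 = 2.
  i=2: a_2=4, p_2 = 4*7 + 3 = 31, q_2 = 4*2 + 1 = 9.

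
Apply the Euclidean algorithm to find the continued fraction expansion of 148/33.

Run the Euclidean algorithm on 148 and 33; the successive quotients are the partial quotients a_0, a_1, ... (each step inverts the fractional part left over by the previous one):
  148 = 4*33 + 16, so a_0 = 4.
  33 = 2*16 + 1, so a_1 = 2.
  16 = 16*1 + 0, so a_2 = 16.
The remainder reaches 0 after 3 divisions, so the expansion has 3 partial quotients, read off in order.

[4; 2, 16]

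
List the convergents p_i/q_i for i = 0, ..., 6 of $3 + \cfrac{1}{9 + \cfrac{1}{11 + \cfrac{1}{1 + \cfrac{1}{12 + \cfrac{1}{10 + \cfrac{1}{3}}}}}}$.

3/1, 28/9, 311/100, 339/109, 4379/1408, 44129/14189, 136766/43975

Using the convergent recurrence p_i = a_i*p_{i-1} + p_{i-2}, q_i = a_i*q_{i-1} + q_{i-2} with p_{-2}=0, p_{-1}=1, q_{-2}=1, q_{-1}=0:
  i=0: a_0=3, p_0 = 3*1 + 0 = 3, q_0 = 3*0 + 1 = 1.
  i=1: a_1=9, p_1 = 9*3 + 1 = 28, q_1 = 9*1 + 0 = 9.
  i=2: a_2=11, p_2 = 11*28 + 3 = 311, q_2 = 11*9 + 1 = 100.
  i=3: a_3=1, p_3 = 1*311 + 28 = 339, q_3 = 1*100 + 9 = 109.
  i=4: a_4=12, p_4 = 12*339 + 311 = 4379, q_4 = 12*109 + 100 = 1408.
  i=5: a_5=10, p_5 = 10*4379 + 339 = 44129, q_5 = 10*1408 + 109 = 14189.
  i=6: a_6=3, p_6 = 3*44129 + 4379 = 136766, q_6 = 3*14189 + 1408 = 43975.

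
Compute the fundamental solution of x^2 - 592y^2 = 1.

First expand sqrt(592) as a continued fraction. With x_i = (sqrt(592) + m_i)/d_i and (m_0, d_0) = (0, 1): a_0 = floor(sqrt(592)) = 24, since 24^2 = 576 <= 592 < 625 = 25^2.
Iterate m_{i+1} = d_i*a_i - m_i, d_{i+1} = (592 - m_{i+1}^2)/d_i, a_{i+1} = floor((a_0 + m_{i+1})/d_{i+1}):
  m_1 = 1*24 - 0 = 24, d_1 = (592 - 24^2)/1 = 16/1 = 16, a_1 = floor((24 + 24)/16) = 3.
  m_2 = 16*3 - 24 = 24, d_2 = (592 - 24^2)/16 = 16/16 = 1, a_2 = floor((24 + 24)/1) = 48.
  m_3 = 1*48 - 24 = 24, d_3 = (592 - 24^2)/1 = 16/1 = 16: (m_3, d_3) = (m_1, d_1) = (24, 16), so from here the quotients repeat a_1, a_2; the period length is 2.
So sqrt(592) = [24; (3, 48)] with period length k = 2.
k is even, so the fundamental solution of x^2 - 592y^2 = 1 is (p_{k-1}, q_{k-1}) = (p_1, q_1); compute convergents through index 1.
Convergents (p_i = a_i*p_{i-1} + p_{i-2}, q_i = a_i*q_{i-1} + q_{i-2} with p_{-2}=0, p_{-1}=1, q_{-2}=1, q_{-1}=0):
  i=0: a_0=24, p_0 = 24*1 + 0 = 24, q_0 = 24*0 + 1 = 1.
  i=1: a_1=3, p_1 = 3*24 + 1 = 73, q_1 = 3*1 + 0 = 3.
Check: 73^2 - 592*3^2 = 5329 - 5328 = 1, so (x, y) = (73, 3) solves the equation, and by the theorem it is the least positive solution.

(x, y) = (73, 3)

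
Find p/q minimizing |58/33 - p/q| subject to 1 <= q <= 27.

Expand x = 58/33 as a continued fraction with the Euclidean algorithm:
  58 = 1*33 + 25, so a_0 = 1.
  33 = 1*25 + 8, so a_1 = 1.
  25 = 3*8 + 1, so a_2 = 3.
  8 = 8*1 + 0, so a_3 = 8.
so x = [1; 1, 3, 8].
Convergents (p_i = a_i*p_{i-1} + p_{i-2}, q_i = a_i*q_{i-1} + q_{i-2} with p_{-2}=0, p_{-1}=1, q_{-2}=1, q_{-1}=0), until the denominator exceeds 27:
  i=0: a_0=1, p_0 = 1*1 + 0 = 1, q_0 = 1*0 + 1 = 1.
  i=1: a_1=1, p_1 = 1*1 + 1 = 2, q_1 = 1*1 + 0 = 1.
  i=2: a_2=3, p_2 = 3*2 + 1 = 7, q_2 = 3*1 + 1 = 4.
  i=3: a_3=8, p_3 = 8*7 + 2 = 58, q_3 = 8*4 + 1 = 33.
q_3 = 33 > 27, so the last convergent with denominator <= 27 is p_2/q_2 = 7/4.
The closest fraction with denominator <= 27 is either p_2/q_2 or the intermediate fraction (k*p_2 + p_1)/(k*q_2 + q_1) with the largest k >= 1 whose denominator stays <= 27; these approach x as k grows, and every other convergent or intermediate fraction in range is farther away.
Largest k: floor((27 - q_1)/q_2) = floor((27 - 1)/4) = 6.
That gives (6*7 + 2)/(6*4 + 1) = 44/25.
Compare the errors: |x - 7/4| = |58*4 - 7*33|/(33*4) = 1/132, and |x - 44/25| = |58*25 - 44*33|/(33*25) = 2/825.
Cross-multiplying, 2*132 = 264 < 825 = 1*825, so 2/825 is smaller: the intermediate fraction 44/25 is closer to x than 7/4.

44/25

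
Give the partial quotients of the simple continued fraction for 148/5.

Run the Euclidean algorithm on 148 and 5; the successive quotients are the partial quotients a_0, a_1, ... (each step inverts the fractional part left over by the previous one):
  148 = 29*5 + 3, so a_0 = 29.
  5 = 1*3 + 2, so a_1 = 1.
  3 = 1*2 + 1, so a_2 = 1.
  2 = 2*1 + 0, so a_3 = 2.
The remainder reaches 0 after 4 divisions, so the expansion has 4 partial quotients, read off in order.

[29; 1, 1, 2]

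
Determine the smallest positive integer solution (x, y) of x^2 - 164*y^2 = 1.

(x, y) = (2049, 160)

First expand sqrt(164) as a continued fraction. With x_i = (sqrt(164) + m_i)/d_i and (m_0, d_0) = (0, 1): a_0 = floor(sqrt(164)) = 12, since 12^2 = 144 <= 164 < 169 = 13^2.
Iterate m_{i+1} = d_i*a_i - m_i, d_{i+1} = (164 - m_{i+1}^2)/d_i, a_{i+1} = floor((a_0 + m_{i+1})/d_{i+1}):
  m_1 = 1*12 - 0 = 12, d_1 = (164 - 12^2)/1 = 20/1 = 20, a_1 = floor((12 + 12)/20) = 1.
  m_2 = 20*1 - 12 = 8, d_2 = (164 - 8^2)/20 = 100/20 = 5, a_2 = floor((12 + 8)/5) = 4.
  m_3 = 5*4 - 8 = 12, d_3 = (164 - 12^2)/5 = 20/5 = 4, a_3 = floor((12 + 12)/4) = 6.
  m_4 = 4*6 - 12 = 12, d_4 = (164 - 12^2)/4 = 20/4 = 5, a_4 = floor((12 + 12)/5) = 4.
  m_5 = 5*4 - 12 = 8, d_5 = (164 - 8^2)/5 = 100/5 = 20, a_5 = floor((12 + 8)/20) = 1.
  m_6 = 20*1 - 8 = 12, d_6 = (164 - 12^2)/20 = 20/20 = 1, a_6 = floor((12 + 12)/1) = 24.
  m_7 = 1*24 - 12 = 12, d_7 = (164 - 12^2)/1 = 20/1 = 20: (m_7, d_7) = (m_1, d_1) = (12, 20), so from here the quotients repeat a_1, ..., a_6; the period length is 6.
So sqrt(164) = [12; (1, 4, 6, 4, 1, 24)] with period length k = 6.
k is even, so the fundamental solution of x^2 - 164y^2 = 1 is (p_{k-1}, q_{k-1}) = (p_5, q_5); compute convergents through index 5.
Convergents (p_i = a_i*p_{i-1} + p_{i-2}, q_i = a_i*q_{i-1} + q_{i-2} with p_{-2}=0, p_{-1}=1, q_{-2}=1, q_{-1}=0):
  i=0: a_0=12, p_0 = 12*1 + 0 = 12, q_0 = 12*0 + 1 = 1.
  i=1: a_1=1, p_1 = 1*12 + 1 = 13, q_1 = 1*1 + 0 = 1.
  i=2: a_2=4, p_2 = 4*13 + 12 = 64, q_2 = 4*1 + 1 = 5.
  i=3: a_3=6, p_3 = 6*64 + 13 = 397, q_3 = 6*5 + 1 = 31.
  i=4: a_4=4, p_4 = 4*397 + 64 = 1652, q_4 = 4*31 + 5 = 129.
  i=5: a_5=1, p_5 = 1*1652 + 397 = 2049, q_5 = 1*129 + 31 = 160.
Check: 2049^2 - 164*160^2 = 4198401 - 4198400 = 1, so (x, y) = (2049, 160) solves the equation, and by the theorem it is the least positive solution.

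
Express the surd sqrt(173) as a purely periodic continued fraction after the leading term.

Write x_i = (sqrt(173) + m_i)/d_i with (m_0, d_0) = (0, 1). a_0 = floor(sqrt(173)) = 13, since 13^2 = 169 <= 173 < 196 = 14^2.
Iterate m_{i+1} = d_i*a_i - m_i, d_{i+1} = (173 - m_{i+1}^2)/d_i, a_{i+1} = floor((a_0 + m_{i+1})/d_{i+1}):
  m_1 = 1*13 - 0 = 13, d_1 = (173 - 13^2)/1 = 4/1 = 4, a_1 = floor((13 + 13)/4) = 6.
  m_2 = 4*6 - 13 = 11, d_2 = (173 - 11^2)/4 = 52/4 = 13, a_2 = floor((13 + 11)/13) = 1.
  m_3 = 13*1 - 11 = 2, d_3 = (173 - 2^2)/13 = 169/13 = 13, a_3 = floor((13 + 2)/13) = 1.
  m_4 = 13*1 - 2 = 11, d_4 = (173 - 11^2)/13 = 52/13 = 4, a_4 = floor((13 + 11)/4) = 6.
  m_5 = 4*6 - 11 = 13, d_5 = (173 - 13^2)/4 = 4/4 = 1, a_5 = floor((13 + 13)/1) = 26.
  m_6 = 1*26 - 13 = 13, d_6 = (173 - 13^2)/1 = 4/1 = 4: (m_6, d_6) = (m_1, d_1) = (13, 4), so from here the quotients repeat a_1, ..., a_5; the period length is 5.
Hence the expansion of sqrt(173) is a_0 = 13 followed by the repeating block 6, 1, 1, 6, 26 (period 5).

[13; (6, 1, 1, 6, 26)]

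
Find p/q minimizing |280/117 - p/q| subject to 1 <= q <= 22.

43/18

Expand x = 280/117 as a continued fraction with the Euclidean algorithm:
  280 = 2*117 + 46, so a_0 = 2.
  117 = 2*46 + 25, so a_1 = 2.
  46 = 1*25 + 21, so a_2 = 1.
  25 = 1*21 + 4, so a_3 = 1.
  21 = 5*4 + 1, so a_4 = 5.
  4 = 4*1 + 0, so a_5 = 4.
so x = [2; 2, 1, 1, 5, 4].
Convergents (p_i = a_i*p_{i-1} + p_{i-2}, q_i = a_i*q_{i-1} + q_{i-2} with p_{-2}=0, p_{-1}=1, q_{-2}=1, q_{-1}=0), until the denominator exceeds 22:
  i=0: a_0=2, p_0 = 2*1 + 0 = 2, q_0 = 2*0 + 1 = 1.
  i=1: a_1=2, p_1 = 2*2 + 1 = 5, q_1 = 2*1 + 0 = 2.
  i=2: a_2=1, p_2 = 1*5 + 2 = 7, q_2 = 1*2 + 1 = 3.
  i=3: a_3=1, p_3 = 1*7 + 5 = 12, q_3 = 1*3 + 2 = 5.
  i=4: a_4=5, p_4 = 5*12 + 7 = 67, q_4 = 5*5 + 3 = 28.
q_4 = 28 > 22, so the last convergent with denominator <= 22 is p_3/q_3 = 12/5.
The closest fraction with denominator <= 22 is either p_3/q_3 or the intermediate fraction (k*p_3 + p_2)/(k*q_3 + q_2) with the largest k >= 1 whose denominator stays <= 22; these approach x as k grows, and every other convergent or intermediate fraction in range is farther away.
Largest k: floor((22 - q_2)/q_3) = floor((22 - 3)/5) = 3.
That gives (3*12 + 7)/(3*5 + 3) = 43/18.
Compare the errors: |x - 12/5| = |280*5 - 12*117|/(117*5) = 4/585, and |x - 43/18| = |280*18 - 43*117|/(117*18) = 9/2106.
Cross-multiplying, 9*585 = 5265 < 8424 = 4*2106, so 9/2106 is smaller: the intermediate fraction 43/18 is closer to x than 12/5.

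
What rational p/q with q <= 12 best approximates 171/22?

Expand x = 171/22 as a continued fraction with the Euclidean algorithm:
  171 = 7*22 + 17, so a_0 = 7.
  22 = 1*17 + 5, so a_1 = 1.
  17 = 3*5 + 2, so a_2 = 3.
  5 = 2*2 + 1, so a_3 = 2.
  2 = 2*1 + 0, so a_4 = 2.
so x = [7; 1, 3, 2, 2].
Convergents (p_i = a_i*p_{i-1} + p_{i-2}, q_i = a_i*q_{i-1} + q_{i-2} with p_{-2}=0, p_{-1}=1, q_{-2}=1, q_{-1}=0), until the denominator exceeds 12:
  i=0: a_0=7, p_0 = 7*1 + 0 = 7, q_0 = 7*0 + 1 = 1.
  i=1: a_1=1, p_1 = 1*7 + 1 = 8, q_1 = 1*1 + 0 = 1.
  i=2: a_2=3, p_2 = 3*8 + 7 = 31, q_2 = 3*1 + 1 = 4.
  i=3: a_3=2, p_3 = 2*31 + 8 = 70, q_3 = 2*4 + 1 = 9.
  i=4: a_4=2, p_4 = 2*70 + 31 = 171, q_4 = 2*9 + 4 = 22.
q_4 = 22 > 12, so the last convergent with denominator <= 12 is p_3/q_3 = 70/9.
The closest fraction with denominator <= 12 is either p_3/q_3 or the intermediate fraction (k*p_3 + p_2)/(k*q_3 + q_2) with the largest k >= 1 whose denominator stays <= 12; these approach x as k grows, and every other convergent or intermediate fraction in range is farther away.
Largest k: floor((12 - q_2)/q_3) = floor((12 - 4)/9) = 0.
Since k = 0, no intermediate fraction beyond p_3/q_3 has denominator <= 12, so the convergent 70/9 is the closest (its error is |171*9 - 70*22|/(22*9) = 1/198).

70/9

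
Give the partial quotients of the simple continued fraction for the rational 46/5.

Run the Euclidean algorithm on 46 and 5; the successive quotients are the partial quotients a_0, a_1, ... (each step inverts the fractional part left over by the previous one):
  46 = 9*5 + 1, so a_0 = 9.
  5 = 5*1 + 0, so a_1 = 5.
The remainder reaches 0 after 2 divisions, so the expansion has 2 partial quotients, read off in order.

[9; 5]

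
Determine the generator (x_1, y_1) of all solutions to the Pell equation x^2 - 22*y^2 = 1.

First expand sqrt(22) as a continued fraction. With x_i = (sqrt(22) + m_i)/d_i and (m_0, d_0) = (0, 1): a_0 = floor(sqrt(22)) = 4, since 4^2 = 16 <= 22 < 25 = 5^2.
Iterate m_{i+1} = d_i*a_i - m_i, d_{i+1} = (22 - m_{i+1}^2)/d_i, a_{i+1} = floor((a_0 + m_{i+1})/d_{i+1}):
  m_1 = 1*4 - 0 = 4, d_1 = (22 - 4^2)/1 = 6/1 = 6, a_1 = floor((4 + 4)/6) = 1.
  m_2 = 6*1 - 4 = 2, d_2 = (22 - 2^2)/6 = 18/6 = 3, a_2 = floor((4 + 2)/3) = 2.
  m_3 = 3*2 - 2 = 4, d_3 = (22 - 4^2)/3 = 6/3 = 2, a_3 = floor((4 + 4)/2) = 4.
  m_4 = 2*4 - 4 = 4, d_4 = (22 - 4^2)/2 = 6/2 = 3, a_4 = floor((4 + 4)/3) = 2.
  m_5 = 3*2 - 4 = 2, d_5 = (22 - 2^2)/3 = 18/3 = 6, a_5 = floor((4 + 2)/6) = 1.
  m_6 = 6*1 - 2 = 4, d_6 = (22 - 4^2)/6 = 6/6 = 1, a_6 = floor((4 + 4)/1) = 8.
  m_7 = 1*8 - 4 = 4, d_7 = (22 - 4^2)/1 = 6/1 = 6: (m_7, d_7) = (m_1, d_1) = (4, 6), so from here the quotients repeat a_1, ..., a_6; the period length is 6.
So sqrt(22) = [4; (1, 2, 4, 2, 1, 8)] with period length k = 6.
k is even, so the fundamental solution of x^2 - 22y^2 = 1 is (p_{k-1}, q_{k-1}) = (p_5, q_5); compute convergents through index 5.
Convergents (p_i = a_i*p_{i-1} + p_{i-2}, q_i = a_i*q_{i-1} + q_{i-2} with p_{-2}=0, p_{-1}=1, q_{-2}=1, q_{-1}=0):
  i=0: a_0=4, p_0 = 4*1 + 0 = 4, q_0 = 4*0 + 1 = 1.
  i=1: a_1=1, p_1 = 1*4 + 1 = 5, q_1 = 1*1 + 0 = 1.
  i=2: a_2=2, p_2 = 2*5 + 4 = 14, q_2 = 2*1 + 1 = 3.
  i=3: a_3=4, p_3 = 4*14 + 5 = 61, q_3 = 4*3 + 1 = 13.
  i=4: a_4=2, p_4 = 2*61 + 14 = 136, q_4 = 2*13 + 3 = 29.
  i=5: a_5=1, p_5 = 1*136 + 61 = 197, q_5 = 1*29 + 13 = 42.
Check: 197^2 - 22*42^2 = 38809 - 38808 = 1, so (x, y) = (197, 42) solves the equation, and by the theorem it is the least positive solution.

(x, y) = (197, 42)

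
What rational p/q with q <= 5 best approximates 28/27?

Expand x = 28/27 as a continued fraction with the Euclidean algorithm:
  28 = 1*27 + 1, so a_0 = 1.
  27 = 27*1 + 0, so a_1 = 27.
so x = [1; 27].
Convergents (p_i = a_i*p_{i-1} + p_{i-2}, q_i = a_i*q_{i-1} + q_{i-2} with p_{-2}=0, p_{-1}=1, q_{-2}=1, q_{-1}=0), until the denominator exceeds 5:
  i=0: a_0=1, p_0 = 1*1 + 0 = 1, q_0 = 1*0 + 1 = 1.
  i=1: a_1=27, p_1 = 27*1 + 1 = 28, q_1 = 27*1 + 0 = 27.
q_1 = 27 > 5, so the last convergent with denominator <= 5 is p_0/q_0 = 1/1.
The closest fraction with denominator <= 5 is either p_0/q_0 or the intermediate fraction (k*p_0 + p_{-1})/(k*q_0 + q_{-1}) with the largest k >= 1 whose denominator stays <= 5; these approach x as k grows, and every other convergent or intermediate fraction in range is farther away.
Largest k: floor((5 - q_{-1})/q_0) = floor((5 - 0)/1) = 5 (using the seeds p_{-1} = 1, q_{-1} = 0).
That gives (5*1 + 1)/(5*1 + 0) = 6/5.
Compare the errors: |x - 1/1| = |28*1 - 1*27|/(27*1) = 1/27, and |x - 6/5| = |28*5 - 6*27|/(27*5) = 22/135.
Cross-multiplying, 1*135 = 135 < 594 = 22*27, so 1/27 is smaller: the convergent 1/1 is closer to x than 6/5.

1/1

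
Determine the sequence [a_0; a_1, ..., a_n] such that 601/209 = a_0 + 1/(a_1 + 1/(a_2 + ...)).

Run the Euclidean algorithm on 601 and 209; the successive quotients are the partial quotients a_0, a_1, ... (each step inverts the fractional part left over by the previous one):
  601 = 2*209 + 183, so a_0 = 2.
  209 = 1*183 + 26, so a_1 = 1.
  183 = 7*26 + 1, so a_2 = 7.
  26 = 26*1 + 0, so a_3 = 26.
The remainder reaches 0 after 4 divisions, so the expansion has 4 partial quotients, read off in order.

[2; 1, 7, 26]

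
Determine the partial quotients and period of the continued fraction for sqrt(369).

Write x_i = (sqrt(369) + m_i)/d_i with (m_0, d_0) = (0, 1). a_0 = floor(sqrt(369)) = 19, since 19^2 = 361 <= 369 < 400 = 20^2.
Iterate m_{i+1} = d_i*a_i - m_i, d_{i+1} = (369 - m_{i+1}^2)/d_i, a_{i+1} = floor((a_0 + m_{i+1})/d_{i+1}):
  m_1 = 1*19 - 0 = 19, d_1 = (369 - 19^2)/1 = 8/1 = 8, a_1 = floor((19 + 19)/8) = 4.
  m_2 = 8*4 - 19 = 13, d_2 = (369 - 13^2)/8 = 200/8 = 25, a_2 = floor((19 + 13)/25) = 1.
  m_3 = 25*1 - 13 = 12, d_3 = (369 - 12^2)/25 = 225/25 = 9, a_3 = floor((19 + 12)/9) = 3.
  m_4 = 9*3 - 12 = 15, d_4 = (369 - 15^2)/9 = 144/9 = 16, a_4 = floor((19 + 15)/16) = 2.
  m_5 = 16*2 - 15 = 17, d_5 = (369 - 17^2)/16 = 80/16 = 5, a_5 = floor((19 + 17)/5) = 7.
  m_6 = 5*7 - 17 = 18, d_6 = (369 - 18^2)/5 = 45/5 = 9, a_6 = floor((19 + 18)/9) = 4.
  m_7 = 9*4 - 18 = 18, d_7 = (369 - 18^2)/9 = 45/9 = 5, a_7 = floor((19 + 18)/5) = 7.
  m_8 = 5*7 - 18 = 17, d_8 = (369 - 17^2)/5 = 80/5 = 16, a_8 = floor((19 + 17)/16) = 2.
  m_9 = 16*2 - 17 = 15, d_9 = (369 - 15^2)/16 = 144/16 = 9, a_9 = floor((19 + 15)/9) = 3.
  m_10 = 9*3 - 15 = 12, d_10 = (369 - 12^2)/9 = 225/9 = 25, a_10 = floor((19 + 12)/25) = 1.
  m_11 = 25*1 - 12 = 13, d_11 = (369 - 13^2)/25 = 200/25 = 8, a_11 = floor((19 + 13)/8) = 4.
  m_12 = 8*4 - 13 = 19, d_12 = (369 - 19^2)/8 = 8/8 = 1, a_12 = floor((19 + 19)/1) = 38.
  m_13 = 1*38 - 19 = 19, d_13 = (369 - 19^2)/1 = 8/1 = 8: (m_13, d_13) = (m_1, d_1) = (19, 8), so from here the quotients repeat a_1, ..., a_12; the period length is 12.
Hence the expansion of sqrt(369) is a_0 = 19 followed by the repeating block 4, 1, 3, 2, 7, 4, 7, 2, 3, 1, 4, 38 (period 12).

[19; (4, 1, 3, 2, 7, 4, 7, 2, 3, 1, 4, 38)]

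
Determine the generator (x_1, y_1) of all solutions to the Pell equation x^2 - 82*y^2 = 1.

First expand sqrt(82) as a continued fraction. With x_i = (sqrt(82) + m_i)/d_i and (m_0, d_0) = (0, 1): a_0 = floor(sqrt(82)) = 9, since 9^2 = 81 <= 82 < 100 = 10^2.
Iterate m_{i+1} = d_i*a_i - m_i, d_{i+1} = (82 - m_{i+1}^2)/d_i, a_{i+1} = floor((a_0 + m_{i+1})/d_{i+1}):
  m_1 = 1*9 - 0 = 9, d_1 = (82 - 9^2)/1 = 1/1 = 1, a_1 = floor((9 + 9)/1) = 18.
  m_2 = 1*18 - 9 = 9, d_2 = (82 - 9^2)/1 = 1/1 = 1: (m_2, d_2) = (m_1, d_1) = (9, 1), so from here the quotient a_1 repeats; the period length is 1.
So sqrt(82) = [9; (18)] with period length k = 1.
k is odd, so (p_{k-1}, q_{k-1}) only solves x^2 - 82y^2 = -1 and the fundamental solution of x^2 - 82y^2 = 1 is (p_{2k-1}, q_{2k-1}) = (p_1, q_1); compute convergents through index 1, running through the period twice.
Convergents (p_i = a_i*p_{i-1} + p_{i-2}, q_i = a_i*q_{i-1} + q_{i-2} with p_{-2}=0, p_{-1}=1, q_{-2}=1, q_{-1}=0):
  i=0: a_0=9, p_0 = 9*1 + 0 = 9, q_0 = 9*0 + 1 = 1.
  i=1: a_1=18, p_1 = 18*9 + 1 = 163, q_1 = 18*1 + 0 = 18.
Indeed p_0^2 - 82*q_0^2 = 81 - 82 = -1, not +1.
Check: 163^2 - 82*18^2 = 26569 - 26568 = 1, so (x, y) = (163, 18) solves the equation, and by the theorem it is the least positive solution.

(x, y) = (163, 18)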